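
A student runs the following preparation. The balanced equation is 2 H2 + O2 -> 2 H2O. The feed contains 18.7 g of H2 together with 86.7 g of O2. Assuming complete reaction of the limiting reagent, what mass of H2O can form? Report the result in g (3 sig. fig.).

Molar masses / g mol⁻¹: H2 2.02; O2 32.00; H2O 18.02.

97.6 g

n(H2) = 18.70 / 2.02 = 9.257 mol
n(O2) = 86.70 / 32.00 = 2.709 mol
n/ν → H2: 4.629, O2: 2.709; O2 is limiting.
n(H2O) = (2/1) × 2.709 = 5.418 mol
mass = 5.418 × 18.02 = 97.63 g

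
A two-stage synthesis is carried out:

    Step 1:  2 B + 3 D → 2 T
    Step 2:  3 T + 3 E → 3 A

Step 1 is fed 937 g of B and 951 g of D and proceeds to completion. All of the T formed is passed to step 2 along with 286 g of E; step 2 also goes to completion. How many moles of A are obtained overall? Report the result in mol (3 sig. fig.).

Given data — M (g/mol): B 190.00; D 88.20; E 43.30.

4.93 mol

Step 1:
n(B) = 937.0 / 190.00 = 4.932 mol
n(D) = 951.0 / 88.20 = 10.78 mol
n/ν for B = 4.932/2 = 2.466
n/ν for D = 10.78/3 = 3.593
Smallest n/ν is B → limiting reagent.
n(T) produced = (2/2) × 4.932 = 4.932 mol
Step 2:
n(T) available = 4.932 mol
n(E) = 286.0 / 43.30 = 6.605 mol
n/ν for T = 4.932/3 = 1.644
n/ν for E = 6.605/3 = 2.202
Smallest n/ν is T → limiting reagent.
n(A) = (3/3) × 4.932 = 4.932 mol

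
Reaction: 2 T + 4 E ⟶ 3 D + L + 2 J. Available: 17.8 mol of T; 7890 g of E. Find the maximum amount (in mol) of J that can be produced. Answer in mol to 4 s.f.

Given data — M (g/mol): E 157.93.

17.80 mol

n(T) = 17.80 mol
n(E) = 7890 / 157.93 = 49.96 mol
n/ν for T = 17.80/2 = 8.900
n/ν for E = 49.96/4 = 12.49
Smallest n/ν is T → limiting reagent.
n(J) = (2/2) × 17.80 = 17.80 mol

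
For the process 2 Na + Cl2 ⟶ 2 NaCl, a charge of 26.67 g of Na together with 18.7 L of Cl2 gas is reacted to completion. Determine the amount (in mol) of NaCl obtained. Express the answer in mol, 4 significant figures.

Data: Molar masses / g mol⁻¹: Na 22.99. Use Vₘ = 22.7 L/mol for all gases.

1.160 mol

n(Na) = 26.67 / 22.99 = 1.160 mol
n(Cl2) = 18.70 / 22.7 = 0.8238 mol
n/ν for Na = 1.160/2 = 0.5800
n/ν for Cl2 = 0.8238/1 = 0.8238
Smallest n/ν is Na → limiting reagent.
n(NaCl) = (2/2) × 1.160 = 1.160 mol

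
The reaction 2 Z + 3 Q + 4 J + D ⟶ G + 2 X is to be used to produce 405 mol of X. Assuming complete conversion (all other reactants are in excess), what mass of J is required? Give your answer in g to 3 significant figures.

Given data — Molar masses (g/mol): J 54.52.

44200 g

n(X) = 405.0 mol
n(J) = (4/2) × 405.0 = 810.0 mol
mass = 810.0 × 54.52 = 44160 g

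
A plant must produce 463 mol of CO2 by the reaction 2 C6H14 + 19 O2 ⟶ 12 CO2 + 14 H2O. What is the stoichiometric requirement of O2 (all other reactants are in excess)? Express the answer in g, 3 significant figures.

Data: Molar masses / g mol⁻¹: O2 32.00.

n(CO2) = 463.0 mol
n(O2) = (19/12) × 463.0 = 733.1 mol
mass = 733.1 × 32.00 = 23460 g

23500 g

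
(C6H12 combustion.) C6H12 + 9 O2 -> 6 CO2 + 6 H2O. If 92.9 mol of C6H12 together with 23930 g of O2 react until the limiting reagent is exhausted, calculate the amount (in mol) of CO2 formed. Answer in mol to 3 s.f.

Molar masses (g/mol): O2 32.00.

n(C6H12) = 92.90 mol
n(O2) = 23930 / 32.00 = 747.8 mol
n/ν → C6H12: 92.90, O2: 83.09; O2 is limiting.
n(CO2) = (6/9) × 747.8 = 498.5 mol

499 mol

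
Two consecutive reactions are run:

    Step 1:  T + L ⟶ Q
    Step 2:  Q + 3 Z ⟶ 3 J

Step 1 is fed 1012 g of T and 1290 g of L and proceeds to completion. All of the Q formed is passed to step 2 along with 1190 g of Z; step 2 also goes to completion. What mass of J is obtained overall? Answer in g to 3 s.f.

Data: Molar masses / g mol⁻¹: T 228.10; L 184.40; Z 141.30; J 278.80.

Step 1:
n(T) = 1012 / 228.10 = 4.437 mol
n(L) = 1290 / 184.40 = 6.996 mol
n/ν → T: 4.437, L: 6.996; T is limiting.
n(Q) produced = (1/1) × 4.437 = 4.437 mol
Step 2:
n(Q) available = 4.437 mol
n(Z) = 1190 / 141.30 = 8.422 mol
n/ν → Q: 4.437, Z: 2.807; Z is limiting.
n(J) = (3/3) × 8.422 = 8.422 mol
mass = 8.422 × 278.80 = 2348 g

2350 g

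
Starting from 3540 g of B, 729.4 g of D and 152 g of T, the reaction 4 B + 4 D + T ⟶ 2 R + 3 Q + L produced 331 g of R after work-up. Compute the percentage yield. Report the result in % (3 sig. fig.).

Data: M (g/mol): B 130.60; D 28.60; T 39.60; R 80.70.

n(B) = 3540 / 130.60 = 27.11 mol
n(D) = 729.4 / 28.60 = 25.50 mol
n(T) = 152.0 / 39.60 = 3.838 mol
n/ν → B: 6.778, D: 6.375, T: 3.838; T is limiting.
theoretical n(R) = (2/1) × 3.838 = 7.676 mol → 619.5 g
% yield = 331 / 619.5 × 100 = 53.43 %

53.4 %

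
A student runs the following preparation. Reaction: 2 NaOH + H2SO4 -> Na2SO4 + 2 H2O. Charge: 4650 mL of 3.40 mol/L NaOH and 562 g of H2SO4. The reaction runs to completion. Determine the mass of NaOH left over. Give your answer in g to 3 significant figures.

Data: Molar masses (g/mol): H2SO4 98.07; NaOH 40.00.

n(NaOH) = 3.40 × 4650/1000 = 15.81 mol
n(H2SO4) = 562.0 / 98.07 = 5.731 mol
n/ν for NaOH = 15.81/2 = 7.905
n/ν for H2SO4 = 5.731/1 = 5.731
Smallest n/ν is H2SO4 → limiting reagent.
NaOH consumed = (2/1) × 5.731 = 11.46 mol
NaOH remaining = 15.81 − 11.46 = 4.350 mol
mass = 4.350 × 40.00 = 174.0 g

174 g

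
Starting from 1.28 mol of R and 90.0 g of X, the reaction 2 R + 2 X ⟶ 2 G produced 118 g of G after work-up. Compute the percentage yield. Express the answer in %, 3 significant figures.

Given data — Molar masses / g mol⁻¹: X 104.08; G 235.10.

58.0 %

n(R) = 1.280 mol
n(X) = 90.00 / 104.08 = 0.8647 mol
n/ν for R = 1.280/2 = 0.6400
n/ν for X = 0.8647/2 = 0.4324
Smallest n/ν is X → limiting reagent.
theoretical n(G) = (2/2) × 0.8647 = 0.8647 mol → 203.3 g
% yield = 118 / 203.3 × 100 = 58.04 %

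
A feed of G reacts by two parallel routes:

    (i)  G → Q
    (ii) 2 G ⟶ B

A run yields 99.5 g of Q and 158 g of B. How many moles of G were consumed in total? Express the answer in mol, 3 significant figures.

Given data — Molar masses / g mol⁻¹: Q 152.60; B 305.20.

1.69 mol

n(Q) = 99.5 / 152.60 = 0.6520 mol
n(B) = 158 / 305.20 = 0.5177 mol
n(G) via (i) = (1/1)×0.6520 = 0.6520 mol
n(G) via (ii) = (2/1)×0.5177 = 1.035 mol
total n(G) = 0.6520 + 1.035 = 1.687 mol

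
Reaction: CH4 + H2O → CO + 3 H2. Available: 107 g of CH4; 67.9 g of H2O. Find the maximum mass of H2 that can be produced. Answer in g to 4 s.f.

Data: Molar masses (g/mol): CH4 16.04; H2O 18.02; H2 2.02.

22.83 g

n(CH4) = 107.0 / 16.04 = 6.671 mol
n(H2O) = 67.90 / 18.02 = 3.768 mol
n/ν for CH4 = 6.671/1 = 6.671
n/ν for H2O = 3.768/1 = 3.768
Smallest n/ν is H2O → limiting reagent.
n(H2) = (3/1) × 3.768 = 11.30 mol
mass = 11.30 × 2.02 = 22.83 g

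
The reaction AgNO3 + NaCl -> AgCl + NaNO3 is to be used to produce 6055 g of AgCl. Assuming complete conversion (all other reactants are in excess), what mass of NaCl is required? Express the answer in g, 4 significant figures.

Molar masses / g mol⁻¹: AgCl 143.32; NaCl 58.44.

n(AgCl) = 6055 / 143.32 = 42.25 mol
n(NaCl) = (1/1) × 42.25 = 42.25 mol
mass = 42.25 × 58.44 = 2469 g

2469 g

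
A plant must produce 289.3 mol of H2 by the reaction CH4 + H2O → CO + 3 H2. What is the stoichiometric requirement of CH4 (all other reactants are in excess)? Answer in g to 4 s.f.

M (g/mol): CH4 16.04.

n(H2) = 289.3 mol
n(CH4) = (1/3) × 289.3 = 96.43 mol
mass = 96.43 × 16.04 = 1547 g

1547 g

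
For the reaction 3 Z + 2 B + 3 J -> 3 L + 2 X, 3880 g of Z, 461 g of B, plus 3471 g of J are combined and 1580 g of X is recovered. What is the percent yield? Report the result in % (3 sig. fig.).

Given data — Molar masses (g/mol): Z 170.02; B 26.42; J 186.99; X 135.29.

94.4 %

n(Z) = 3880 / 170.02 = 22.82 mol
n(B) = 461.0 / 26.42 = 17.45 mol
n(J) = 3471 / 186.99 = 18.56 mol
n/ν → Z: 7.607, B: 8.725, J: 6.187; J is limiting.
theoretical n(X) = (2/3) × 18.56 = 12.37 mol → 1674 g
% yield = 1580 / 1674 × 100 = 94.38 %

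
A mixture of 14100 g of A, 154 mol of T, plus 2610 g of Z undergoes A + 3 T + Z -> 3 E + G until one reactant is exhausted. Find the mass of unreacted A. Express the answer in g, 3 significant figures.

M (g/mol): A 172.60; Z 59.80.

6570 g

n(A) = 14100 / 172.60 = 81.69 mol
n(T) = 154.0 mol
n(Z) = 2610 / 59.80 = 43.65 mol
n/ν → A: 81.69, T: 51.33, Z: 43.65; Z is limiting.
A consumed = (1/1) × 43.65 = 43.65 mol
A remaining = 81.69 − 43.65 = 38.04 mol
mass = 38.04 × 172.60 = 6566 g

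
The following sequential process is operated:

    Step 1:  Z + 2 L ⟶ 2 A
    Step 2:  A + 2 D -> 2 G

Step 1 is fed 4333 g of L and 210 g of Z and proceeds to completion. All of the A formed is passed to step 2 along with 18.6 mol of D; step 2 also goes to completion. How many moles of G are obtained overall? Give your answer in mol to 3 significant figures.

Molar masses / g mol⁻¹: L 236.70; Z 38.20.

18.6 mol

Step 1:
n(L) = 4333 / 236.70 = 18.31 mol
n(Z) = 210.0 / 38.20 = 5.497 mol
n/ν → L: 9.155, Z: 5.497; Z is limiting.
n(A) produced = (2/1) × 5.497 = 10.99 mol
Step 2:
n(A) available = 10.99 mol
n(D) = 18.60 mol
n/ν → A: 10.99, D: 9.300; D is limiting.
n(G) = (2/2) × 18.60 = 18.60 mol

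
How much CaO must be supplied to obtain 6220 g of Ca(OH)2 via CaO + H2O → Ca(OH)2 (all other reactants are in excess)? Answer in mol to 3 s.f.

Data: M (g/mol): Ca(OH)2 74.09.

n(Ca(OH)2) = 6220 / 74.09 = 83.95 mol
n(CaO) = (1/1) × 83.95 = 83.95 mol

84.0 mol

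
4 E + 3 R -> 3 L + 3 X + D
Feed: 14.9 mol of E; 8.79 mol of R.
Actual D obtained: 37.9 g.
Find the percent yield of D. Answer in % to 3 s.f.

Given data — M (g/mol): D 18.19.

71.1 %

n(E) = 14.90 mol
n(R) = 8.790 mol
n/ν for E = 14.90/4 = 3.725
n/ν for R = 8.790/3 = 2.930
Smallest n/ν is R → limiting reagent.
theoretical n(D) = (1/3) × 8.790 = 2.930 mol → 53.30 g
% yield = 37.9 / 53.30 × 100 = 71.11 %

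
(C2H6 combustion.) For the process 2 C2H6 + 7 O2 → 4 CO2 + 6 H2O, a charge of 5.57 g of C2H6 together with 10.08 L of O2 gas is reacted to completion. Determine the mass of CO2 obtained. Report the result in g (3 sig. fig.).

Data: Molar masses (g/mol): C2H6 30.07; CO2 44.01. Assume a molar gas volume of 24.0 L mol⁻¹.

n(C2H6) = 5.570 / 30.07 = 0.1852 mol
n(O2) = 10.08 / 24.0 = 0.4200 mol
n/ν for C2H6 = 0.1852/2 = 0.09260
n/ν for O2 = 0.4200/7 = 0.06000
Smallest n/ν is O2 → limiting reagent.
n(CO2) = (4/7) × 0.4200 = 0.2400 mol
mass = 0.2400 × 44.01 = 10.56 g

10.6 g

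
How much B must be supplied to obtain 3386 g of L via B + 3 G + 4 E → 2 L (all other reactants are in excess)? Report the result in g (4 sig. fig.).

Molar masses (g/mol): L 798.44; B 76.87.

n(L) = 3386 / 798.44 = 4.241 mol
n(B) = (1/2) × 4.241 = 2.121 mol
mass = 2.121 × 76.87 = 163.0 g

163.0 g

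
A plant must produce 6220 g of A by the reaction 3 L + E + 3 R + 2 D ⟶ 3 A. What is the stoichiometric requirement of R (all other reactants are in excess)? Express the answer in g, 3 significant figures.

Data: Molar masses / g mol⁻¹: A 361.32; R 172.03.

n(A) = 6220 / 361.32 = 17.21 mol
n(R) = (3/3) × 17.21 = 17.21 mol
mass = 17.21 × 172.03 = 2961 g

2960 g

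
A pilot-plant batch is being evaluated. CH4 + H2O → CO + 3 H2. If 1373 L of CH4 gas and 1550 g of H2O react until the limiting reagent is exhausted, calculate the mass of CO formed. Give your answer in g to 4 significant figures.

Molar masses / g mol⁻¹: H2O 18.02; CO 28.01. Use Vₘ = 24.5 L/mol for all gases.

1570 g

n(CH4) = 1373 / 24.5 = 56.04 mol
n(H2O) = 1550 / 18.02 = 86.02 mol
n/ν for CH4 = 56.04/1 = 56.04
n/ν for H2O = 86.02/1 = 86.02
Smallest n/ν is CH4 → limiting reagent.
n(CO) = (1/1) × 56.04 = 56.04 mol
mass = 56.04 × 28.01 = 1570 g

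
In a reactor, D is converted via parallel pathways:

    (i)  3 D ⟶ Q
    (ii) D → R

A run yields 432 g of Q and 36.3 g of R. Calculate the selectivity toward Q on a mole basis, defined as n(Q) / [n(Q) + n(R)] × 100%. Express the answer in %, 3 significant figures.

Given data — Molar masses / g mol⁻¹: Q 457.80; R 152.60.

79.9 %

n(Q) = 432 / 457.80 = 0.9436 mol
n(R) = 36.3 / 152.60 = 0.2379 mol
selectivity = 0.9436/(0.9436+0.2379) × 100 = 79.86 %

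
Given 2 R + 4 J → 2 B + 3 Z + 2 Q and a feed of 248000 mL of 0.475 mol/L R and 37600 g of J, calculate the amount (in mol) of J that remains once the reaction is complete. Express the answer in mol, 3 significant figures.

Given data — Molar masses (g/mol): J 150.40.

14.4 mol

n(R) = 0.475 × 248000/1000 = 117.8 mol
n(J) = 37600 / 150.40 = 250.0 mol
n/ν for R = 117.8/2 = 58.90
n/ν for J = 250.0/4 = 62.50
Smallest n/ν is R → limiting reagent.
J consumed = (4/2) × 117.8 = 235.6 mol
J remaining = 250.0 − 235.6 = 14.40 mol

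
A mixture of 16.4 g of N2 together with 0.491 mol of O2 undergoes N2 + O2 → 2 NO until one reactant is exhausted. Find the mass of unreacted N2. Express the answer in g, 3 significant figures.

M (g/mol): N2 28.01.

2.65 g

n(N2) = 16.40 / 28.01 = 0.5855 mol
n(O2) = 0.4910 mol
n/ν for N2 = 0.5855/1 = 0.5855
n/ν for O2 = 0.4910/1 = 0.4910
Smallest n/ν is O2 → limiting reagent.
N2 consumed = (1/1) × 0.4910 = 0.4910 mol
N2 remaining = 0.5855 − 0.4910 = 0.09450 mol
mass = 0.09450 × 28.01 = 2.647 g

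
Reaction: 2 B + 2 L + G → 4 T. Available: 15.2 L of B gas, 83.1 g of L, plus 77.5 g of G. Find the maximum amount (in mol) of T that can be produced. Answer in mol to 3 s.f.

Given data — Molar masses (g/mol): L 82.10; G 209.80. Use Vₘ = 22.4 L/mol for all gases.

n(B) = 15.20 / 22.4 = 0.6786 mol
n(L) = 83.10 / 82.10 = 1.012 mol
n(G) = 77.50 / 209.80 = 0.3694 mol
n/ν → B: 0.3393, L: 0.5060, G: 0.3694; B is limiting.
n(T) = (4/2) × 0.6786 = 1.357 mol

1.36 mol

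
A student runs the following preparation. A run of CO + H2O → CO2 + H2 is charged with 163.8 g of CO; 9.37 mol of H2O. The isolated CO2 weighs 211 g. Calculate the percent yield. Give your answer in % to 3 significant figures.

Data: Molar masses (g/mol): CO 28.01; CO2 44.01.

82.0 %

n(CO) = 163.8 / 28.01 = 5.848 mol
n(H2O) = 9.370 mol
n/ν → CO: 5.848, H2O: 9.370; CO is limiting.
theoretical n(CO2) = (1/1) × 5.848 = 5.848 mol → 257.4 g
% yield = 211 / 257.4 × 100 = 81.97 %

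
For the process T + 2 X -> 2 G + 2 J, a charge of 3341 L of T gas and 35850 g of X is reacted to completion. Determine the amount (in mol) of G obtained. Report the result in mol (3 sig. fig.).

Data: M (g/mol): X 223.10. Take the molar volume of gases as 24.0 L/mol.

161 mol

n(T) = 3341 / 24.0 = 139.2 mol
n(X) = 35850 / 223.10 = 160.7 mol
n/ν → T: 139.2, X: 80.35; X is limiting.
n(G) = (2/2) × 160.7 = 160.7 mol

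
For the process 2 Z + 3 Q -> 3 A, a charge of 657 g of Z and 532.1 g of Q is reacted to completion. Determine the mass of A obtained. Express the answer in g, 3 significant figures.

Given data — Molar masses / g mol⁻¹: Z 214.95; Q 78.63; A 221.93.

1020 g

n(Z) = 657.0 / 214.95 = 3.057 mol
n(Q) = 532.1 / 78.63 = 6.767 mol
n/ν → Z: 1.529, Q: 2.256; Z is limiting.
n(A) = (3/2) × 3.057 = 4.586 mol
mass = 4.586 × 221.93 = 1018 g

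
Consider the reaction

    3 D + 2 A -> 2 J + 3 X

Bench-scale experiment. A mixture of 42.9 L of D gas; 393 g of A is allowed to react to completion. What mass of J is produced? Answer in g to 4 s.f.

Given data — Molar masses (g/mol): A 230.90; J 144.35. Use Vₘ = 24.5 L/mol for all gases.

n(D) = 42.90 / 24.5 = 1.751 mol
n(A) = 393.0 / 230.90 = 1.702 mol
n/ν for D = 1.751/3 = 0.5837
n/ν for A = 1.702/2 = 0.8510
Smallest n/ν is D → limiting reagent.
n(J) = (2/3) × 1.751 = 1.167 mol
mass = 1.167 × 144.35 = 168.5 g

168.5 g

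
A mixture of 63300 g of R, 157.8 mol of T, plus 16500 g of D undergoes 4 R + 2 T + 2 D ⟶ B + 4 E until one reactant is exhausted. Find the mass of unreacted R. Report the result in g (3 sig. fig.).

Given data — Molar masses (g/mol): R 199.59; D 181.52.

27000 g

n(R) = 63300 / 199.59 = 317.2 mol
n(T) = 157.8 mol
n(D) = 16500 / 181.52 = 90.90 mol
n/ν → R: 79.30, T: 78.90, D: 45.45; D is limiting.
R consumed = (4/2) × 90.90 = 181.8 mol
R remaining = 317.2 − 181.8 = 135.4 mol
mass = 135.4 × 199.59 = 27020 g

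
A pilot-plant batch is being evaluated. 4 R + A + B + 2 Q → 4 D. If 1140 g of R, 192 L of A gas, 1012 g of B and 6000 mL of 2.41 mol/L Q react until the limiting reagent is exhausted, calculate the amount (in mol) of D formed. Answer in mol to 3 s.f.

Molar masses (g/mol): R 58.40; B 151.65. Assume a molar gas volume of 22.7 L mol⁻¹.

19.5 mol

n(R) = 1140 / 58.40 = 19.52 mol
n(A) = 192.0 / 22.7 = 8.458 mol
n(B) = 1012 / 151.65 = 6.673 mol
n(Q) = 2.41 × 6000/1000 = 14.46 mol
n/ν for R = 19.52/4 = 4.880
n/ν for A = 8.458/1 = 8.458
n/ν for B = 6.673/1 = 6.673
n/ν for Q = 14.46/2 = 7.230
Smallest n/ν is R → limiting reagent.
n(D) = (4/4) × 19.52 = 19.52 mol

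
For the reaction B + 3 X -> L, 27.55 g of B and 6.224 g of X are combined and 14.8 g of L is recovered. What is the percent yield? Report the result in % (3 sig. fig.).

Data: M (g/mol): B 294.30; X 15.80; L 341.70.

n(B) = 27.55 / 294.30 = 0.09361 mol
n(X) = 6.224 / 15.80 = 0.3939 mol
n/ν for B = 0.09361/1 = 0.09361
n/ν for X = 0.3939/3 = 0.1313
Smallest n/ν is B → limiting reagent.
theoretical n(L) = (1/1) × 0.09361 = 0.09361 mol → 31.99 g
% yield = 14.8 / 31.99 × 100 = 46.26 %

46.3 %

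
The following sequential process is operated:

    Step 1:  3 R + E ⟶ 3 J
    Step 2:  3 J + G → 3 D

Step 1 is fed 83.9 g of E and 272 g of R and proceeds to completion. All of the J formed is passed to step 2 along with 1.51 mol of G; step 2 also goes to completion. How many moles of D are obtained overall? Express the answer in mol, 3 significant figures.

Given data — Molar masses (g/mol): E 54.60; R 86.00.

3.16 mol

Step 1:
n(E) = 83.90 / 54.60 = 1.537 mol
n(R) = 272.0 / 86.00 = 3.163 mol
n/ν → E: 1.537, R: 1.054; R is limiting.
n(J) produced = (3/3) × 3.163 = 3.163 mol
Step 2:
n(J) available = 3.163 mol
n(G) = 1.510 mol
n/ν → J: 1.054, G: 1.510; J is limiting.
n(D) = (3/3) × 3.163 = 3.163 mol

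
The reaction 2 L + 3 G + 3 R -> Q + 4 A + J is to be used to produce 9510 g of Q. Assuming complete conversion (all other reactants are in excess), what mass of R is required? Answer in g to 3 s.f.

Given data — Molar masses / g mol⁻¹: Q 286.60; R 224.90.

n(Q) = 9510 / 286.60 = 33.18 mol
n(R) = (3/1) × 33.18 = 99.54 mol
mass = 99.54 × 224.90 = 22390 g

22400 g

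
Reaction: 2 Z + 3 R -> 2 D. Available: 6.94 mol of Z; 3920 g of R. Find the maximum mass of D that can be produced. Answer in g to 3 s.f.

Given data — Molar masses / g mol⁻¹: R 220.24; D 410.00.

n(Z) = 6.940 mol
n(R) = 3920 / 220.24 = 17.80 mol
n/ν → Z: 3.470, R: 5.933; Z is limiting.
n(D) = (2/2) × 6.940 = 6.940 mol
mass = 6.940 × 410.00 = 2845 g

2850 g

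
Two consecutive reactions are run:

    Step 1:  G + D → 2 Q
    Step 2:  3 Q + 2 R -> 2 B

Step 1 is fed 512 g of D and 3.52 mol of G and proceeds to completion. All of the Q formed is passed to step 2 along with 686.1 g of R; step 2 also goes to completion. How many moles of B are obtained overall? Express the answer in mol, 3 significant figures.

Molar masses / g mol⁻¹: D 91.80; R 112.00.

Step 1:
n(D) = 512.0 / 91.80 = 5.577 mol
n(G) = 3.520 mol
n/ν for D = 5.577/1 = 5.577
n/ν for G = 3.520/1 = 3.520
Smallest n/ν is G → limiting reagent.
n(Q) produced = (2/1) × 3.520 = 7.040 mol
Step 2:
n(Q) available = 7.040 mol
n(R) = 686.1 / 112.00 = 6.126 mol
n/ν for Q = 7.040/3 = 2.347
n/ν for R = 6.126/2 = 3.063
Smallest n/ν is Q → limiting reagent.
n(B) = (2/3) × 7.040 = 4.693 mol

4.69 mol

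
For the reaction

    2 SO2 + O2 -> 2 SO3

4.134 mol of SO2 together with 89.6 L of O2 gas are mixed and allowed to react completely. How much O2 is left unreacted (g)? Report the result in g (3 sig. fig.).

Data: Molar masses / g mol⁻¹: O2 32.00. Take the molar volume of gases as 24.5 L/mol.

50.9 g

n(SO2) = 4.134 mol
n(O2) = 89.60 / 24.5 = 3.657 mol
n/ν for SO2 = 4.134/2 = 2.067
n/ν for O2 = 3.657/1 = 3.657
Smallest n/ν is SO2 → limiting reagent.
O2 consumed = (1/2) × 4.134 = 2.067 mol
O2 remaining = 3.657 − 2.067 = 1.590 mol
mass = 1.590 × 32.00 = 50.88 g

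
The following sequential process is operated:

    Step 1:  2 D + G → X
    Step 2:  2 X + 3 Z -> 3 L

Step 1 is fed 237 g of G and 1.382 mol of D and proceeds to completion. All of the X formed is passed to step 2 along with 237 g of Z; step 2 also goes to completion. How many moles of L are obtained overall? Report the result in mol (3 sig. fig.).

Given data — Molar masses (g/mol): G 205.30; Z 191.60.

Step 1:
n(G) = 237.0 / 205.30 = 1.154 mol
n(D) = 1.382 mol
n/ν for G = 1.154/1 = 1.154
n/ν for D = 1.382/2 = 0.6910
Smallest n/ν is D → limiting reagent.
n(X) produced = (1/2) × 1.382 = 0.6910 mol
Step 2:
n(X) available = 0.6910 mol
n(Z) = 237.0 / 191.60 = 1.237 mol
n/ν for X = 0.6910/2 = 0.3455
n/ν for Z = 1.237/3 = 0.4123
Smallest n/ν is X → limiting reagent.
n(L) = (3/2) × 0.6910 = 1.037 mol

1.04 mol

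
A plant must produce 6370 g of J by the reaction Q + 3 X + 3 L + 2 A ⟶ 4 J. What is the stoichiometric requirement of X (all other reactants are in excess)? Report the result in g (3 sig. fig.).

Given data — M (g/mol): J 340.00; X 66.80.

n(J) = 6370 / 340.00 = 18.74 mol
n(X) = (3/4) × 18.74 = 14.06 mol
mass = 14.06 × 66.80 = 939.2 g

939 g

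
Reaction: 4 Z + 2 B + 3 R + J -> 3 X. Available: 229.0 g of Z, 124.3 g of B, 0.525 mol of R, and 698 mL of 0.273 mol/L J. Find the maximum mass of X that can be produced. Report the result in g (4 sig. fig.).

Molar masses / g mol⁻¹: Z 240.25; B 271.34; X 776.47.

407.6 g

n(Z) = 229.0 / 240.25 = 0.9532 mol
n(B) = 124.3 / 271.34 = 0.4581 mol
n(R) = 0.5250 mol
n(J) = 0.273 × 698.0/1000 = 0.1906 mol
n/ν → Z: 0.2383, B: 0.2291, R: 0.1750, J: 0.1906; R is limiting.
n(X) = (3/3) × 0.5250 = 0.5250 mol
mass = 0.5250 × 776.47 = 407.6 g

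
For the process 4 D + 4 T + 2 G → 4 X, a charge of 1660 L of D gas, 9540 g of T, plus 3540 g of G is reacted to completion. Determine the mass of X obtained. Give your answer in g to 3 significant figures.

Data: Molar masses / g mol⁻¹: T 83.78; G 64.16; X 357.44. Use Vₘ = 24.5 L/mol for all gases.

24200 g

n(D) = 1660 / 24.5 = 67.76 mol
n(T) = 9540 / 83.78 = 113.9 mol
n(G) = 3540 / 64.16 = 55.17 mol
n/ν for D = 67.76/4 = 16.94
n/ν for T = 113.9/4 = 28.48
n/ν for G = 55.17/2 = 27.59
Smallest n/ν is D → limiting reagent.
n(X) = (4/4) × 67.76 = 67.76 mol
mass = 67.76 × 357.44 = 24220 g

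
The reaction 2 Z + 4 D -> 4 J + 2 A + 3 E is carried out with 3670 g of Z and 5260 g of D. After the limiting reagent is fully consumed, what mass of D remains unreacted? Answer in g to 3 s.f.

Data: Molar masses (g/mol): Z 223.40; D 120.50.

1300 g

n(Z) = 3670 / 223.40 = 16.43 mol
n(D) = 5260 / 120.50 = 43.65 mol
n/ν → Z: 8.215, D: 10.91; Z is limiting.
D consumed = (4/2) × 16.43 = 32.86 mol
D remaining = 43.65 − 32.86 = 10.79 mol
mass = 10.79 × 120.50 = 1300 g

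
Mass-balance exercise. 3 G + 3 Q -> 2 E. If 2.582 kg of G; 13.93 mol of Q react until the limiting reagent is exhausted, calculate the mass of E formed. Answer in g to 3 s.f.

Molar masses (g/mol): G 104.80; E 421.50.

n(G) = 2.582×1000 / 104.80 = 24.64 mol
n(Q) = 13.93 mol
n/ν for G = 24.64/3 = 8.213
n/ν for Q = 13.93/3 = 4.643
Smallest n/ν is Q → limiting reagent.
n(E) = (2/3) × 13.93 = 9.287 mol
mass = 9.287 × 421.50 = 3914 g

3910 g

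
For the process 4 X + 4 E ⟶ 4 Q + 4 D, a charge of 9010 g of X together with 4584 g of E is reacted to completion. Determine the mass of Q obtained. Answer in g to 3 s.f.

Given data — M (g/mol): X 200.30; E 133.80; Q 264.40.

n(X) = 9010 / 200.30 = 44.98 mol
n(E) = 4584 / 133.80 = 34.26 mol
n/ν for X = 44.98/4 = 11.25
n/ν for E = 34.26/4 = 8.565
Smallest n/ν is E → limiting reagent.
n(Q) = (4/4) × 34.26 = 34.26 mol
mass = 34.26 × 264.40 = 9058 g

9060 g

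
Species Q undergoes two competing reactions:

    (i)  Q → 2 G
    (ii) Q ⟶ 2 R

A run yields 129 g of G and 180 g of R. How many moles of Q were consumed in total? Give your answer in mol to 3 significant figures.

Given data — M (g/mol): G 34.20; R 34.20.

4.52 mol

n(G) = 129 / 34.20 = 3.772 mol
n(R) = 180 / 34.20 = 5.263 mol
n(Q) via (i) = (1/2)×3.772 = 1.886 mol
n(Q) via (ii) = (1/2)×5.263 = 2.632 mol
total n(Q) = 1.886 + 2.632 = 4.518 mol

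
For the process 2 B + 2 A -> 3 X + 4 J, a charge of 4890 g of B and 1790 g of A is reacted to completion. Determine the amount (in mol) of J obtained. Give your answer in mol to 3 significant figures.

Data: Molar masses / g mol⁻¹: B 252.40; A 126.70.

n(B) = 4890 / 252.40 = 19.37 mol
n(A) = 1790 / 126.70 = 14.13 mol
n/ν → B: 9.685, A: 7.065; A is limiting.
n(J) = (4/2) × 14.13 = 28.26 mol

28.3 mol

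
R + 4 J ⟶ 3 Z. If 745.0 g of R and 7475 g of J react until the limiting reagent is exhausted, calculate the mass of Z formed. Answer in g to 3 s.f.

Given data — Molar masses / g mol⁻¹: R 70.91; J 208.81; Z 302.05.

8110 g

n(R) = 745.0 / 70.91 = 10.51 mol
n(J) = 7475 / 208.81 = 35.80 mol
n/ν for R = 10.51/1 = 10.51
n/ν for J = 35.80/4 = 8.950
Smallest n/ν is J → limiting reagent.
n(Z) = (3/4) × 35.80 = 26.85 mol
mass = 26.85 × 302.05 = 8110 g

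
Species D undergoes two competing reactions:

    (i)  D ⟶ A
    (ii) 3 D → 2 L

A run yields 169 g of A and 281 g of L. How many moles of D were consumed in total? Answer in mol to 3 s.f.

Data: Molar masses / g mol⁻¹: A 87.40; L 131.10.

n(A) = 169 / 87.40 = 1.934 mol
n(L) = 281 / 131.10 = 2.143 mol
n(D) via (i) = (1/1)×1.934 = 1.934 mol
n(D) via (ii) = (3/2)×2.143 = 3.215 mol
total n(D) = 1.934 + 3.215 = 5.149 mol

5.15 mol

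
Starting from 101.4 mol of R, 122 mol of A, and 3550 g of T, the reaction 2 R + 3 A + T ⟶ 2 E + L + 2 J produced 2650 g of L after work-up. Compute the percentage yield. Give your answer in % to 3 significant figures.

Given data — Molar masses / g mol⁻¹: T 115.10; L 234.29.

n(R) = 101.4 mol
n(A) = 122.0 mol
n(T) = 3550 / 115.10 = 30.84 mol
n/ν for R = 101.4/2 = 50.70
n/ν for A = 122.0/3 = 40.67
n/ν for T = 30.84/1 = 30.84
Smallest n/ν is T → limiting reagent.
theoretical n(L) = (1/1) × 30.84 = 30.84 mol → 7226 g
% yield = 2650 / 7226 × 100 = 36.67 %

36.7 %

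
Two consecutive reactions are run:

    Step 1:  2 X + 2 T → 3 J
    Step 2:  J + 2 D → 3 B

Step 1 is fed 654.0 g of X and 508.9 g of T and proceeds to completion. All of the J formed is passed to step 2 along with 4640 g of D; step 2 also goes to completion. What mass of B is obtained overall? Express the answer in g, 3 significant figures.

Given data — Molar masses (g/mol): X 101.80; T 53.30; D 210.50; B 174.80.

Step 1:
n(X) = 654.0 / 101.80 = 6.424 mol
n(T) = 508.9 / 53.30 = 9.548 mol
n/ν → X: 3.212, T: 4.774; X is limiting.
n(J) produced = (3/2) × 6.424 = 9.636 mol
Step 2:
n(J) available = 9.636 mol
n(D) = 4640 / 210.50 = 22.04 mol
n/ν → J: 9.636, D: 11.02; J is limiting.
n(B) = (3/1) × 9.636 = 28.91 mol
mass = 28.91 × 174.80 = 5053 g

5050 g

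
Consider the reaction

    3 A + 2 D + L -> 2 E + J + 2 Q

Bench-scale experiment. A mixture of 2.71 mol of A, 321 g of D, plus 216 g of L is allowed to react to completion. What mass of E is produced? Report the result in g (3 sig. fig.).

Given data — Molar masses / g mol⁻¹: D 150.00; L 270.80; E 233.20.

372 g

n(A) = 2.710 mol
n(D) = 321.0 / 150.00 = 2.140 mol
n(L) = 216.0 / 270.80 = 0.7976 mol
n/ν for A = 2.710/3 = 0.9033
n/ν for D = 2.140/2 = 1.070
n/ν for L = 0.7976/1 = 0.7976
Smallest n/ν is L → limiting reagent.
n(E) = (2/1) × 0.7976 = 1.595 mol
mass = 1.595 × 233.20 = 372.0 g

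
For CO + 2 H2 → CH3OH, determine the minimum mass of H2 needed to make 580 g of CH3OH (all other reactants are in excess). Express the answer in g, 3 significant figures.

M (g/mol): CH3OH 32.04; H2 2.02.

n(CH3OH) = 580 / 32.04 = 18.10 mol
n(H2) = (2/1) × 18.10 = 36.20 mol
mass = 36.20 × 2.02 = 73.12 g

73.1 g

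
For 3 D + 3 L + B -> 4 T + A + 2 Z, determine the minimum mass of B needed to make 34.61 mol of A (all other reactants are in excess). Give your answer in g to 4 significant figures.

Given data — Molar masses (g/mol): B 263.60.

9123 g

n(A) = 34.61 mol
n(B) = (1/1) × 34.61 = 34.61 mol
mass = 34.61 × 263.60 = 9123 g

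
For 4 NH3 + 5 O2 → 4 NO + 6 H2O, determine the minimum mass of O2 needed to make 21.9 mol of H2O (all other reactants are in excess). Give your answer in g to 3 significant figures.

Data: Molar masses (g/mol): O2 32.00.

n(H2O) = 21.90 mol
n(O2) = (5/6) × 21.90 = 18.25 mol
mass = 18.25 × 32.00 = 584.0 g

584 g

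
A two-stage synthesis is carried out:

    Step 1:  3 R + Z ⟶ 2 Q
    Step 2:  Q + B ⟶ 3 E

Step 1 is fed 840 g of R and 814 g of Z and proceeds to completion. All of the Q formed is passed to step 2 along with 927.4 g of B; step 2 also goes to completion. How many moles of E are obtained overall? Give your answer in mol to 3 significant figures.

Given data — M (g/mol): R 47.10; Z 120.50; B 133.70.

20.8 mol

Step 1:
n(R) = 840.0 / 47.10 = 17.83 mol
n(Z) = 814.0 / 120.50 = 6.755 mol
n/ν → R: 5.943, Z: 6.755; R is limiting.
n(Q) produced = (2/3) × 17.83 = 11.89 mol
Step 2:
n(Q) available = 11.89 mol
n(B) = 927.4 / 133.70 = 6.936 mol
n/ν → Q: 11.89, B: 6.936; B is limiting.
n(E) = (3/1) × 6.936 = 20.81 mol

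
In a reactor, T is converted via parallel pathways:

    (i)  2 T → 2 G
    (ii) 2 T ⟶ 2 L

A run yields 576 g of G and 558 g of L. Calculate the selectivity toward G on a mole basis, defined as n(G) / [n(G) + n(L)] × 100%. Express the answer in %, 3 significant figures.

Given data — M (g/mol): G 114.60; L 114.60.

n(G) = 576 / 114.60 = 5.026 mol
n(L) = 558 / 114.60 = 4.869 mol
selectivity = 5.026/(5.026+4.869) × 100 = 50.79 %

50.8 %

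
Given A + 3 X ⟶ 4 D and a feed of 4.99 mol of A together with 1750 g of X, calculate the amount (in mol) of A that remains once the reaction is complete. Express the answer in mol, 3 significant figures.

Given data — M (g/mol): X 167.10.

n(A) = 4.990 mol
n(X) = 1750 / 167.10 = 10.47 mol
n/ν → A: 4.990, X: 3.490; X is limiting.
A consumed = (1/3) × 10.47 = 3.490 mol
A remaining = 4.990 − 3.490 = 1.500 mol

1.50 mol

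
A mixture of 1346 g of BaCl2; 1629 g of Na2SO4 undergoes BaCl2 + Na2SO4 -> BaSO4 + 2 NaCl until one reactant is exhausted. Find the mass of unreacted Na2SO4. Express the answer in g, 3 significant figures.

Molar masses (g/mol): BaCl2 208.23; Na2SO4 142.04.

711 g

n(BaCl2) = 1346 / 208.23 = 6.464 mol
n(Na2SO4) = 1629 / 142.04 = 11.47 mol
n/ν → BaCl2: 6.464, Na2SO4: 11.47; BaCl2 is limiting.
Na2SO4 consumed = (1/1) × 6.464 = 6.464 mol
Na2SO4 remaining = 11.47 − 6.464 = 5.006 mol
mass = 5.006 × 142.04 = 711.1 g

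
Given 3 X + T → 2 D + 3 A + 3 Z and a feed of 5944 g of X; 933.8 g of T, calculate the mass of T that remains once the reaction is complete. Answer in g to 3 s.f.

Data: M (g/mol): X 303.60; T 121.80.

139 g

n(X) = 5944 / 303.60 = 19.58 mol
n(T) = 933.8 / 121.80 = 7.667 mol
n/ν for X = 19.58/3 = 6.527
n/ν for T = 7.667/1 = 7.667
Smallest n/ν is X → limiting reagent.
T consumed = (1/3) × 19.58 = 6.527 mol
T remaining = 7.667 − 6.527 = 1.140 mol
mass = 1.140 × 121.80 = 138.9 g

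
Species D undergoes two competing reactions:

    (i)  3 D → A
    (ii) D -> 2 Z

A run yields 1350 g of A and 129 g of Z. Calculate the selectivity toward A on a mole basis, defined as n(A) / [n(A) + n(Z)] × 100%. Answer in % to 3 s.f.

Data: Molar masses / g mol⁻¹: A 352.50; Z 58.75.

63.6 %

n(A) = 1350 / 352.50 = 3.830 mol
n(Z) = 129 / 58.75 = 2.196 mol
selectivity = 3.830/(3.830+2.196) × 100 = 63.56 %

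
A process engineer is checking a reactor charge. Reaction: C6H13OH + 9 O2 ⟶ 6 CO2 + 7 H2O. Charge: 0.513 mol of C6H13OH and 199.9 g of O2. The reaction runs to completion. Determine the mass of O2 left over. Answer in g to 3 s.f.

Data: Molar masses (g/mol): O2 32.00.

52.2 g

n(C6H13OH) = 0.5130 mol
n(O2) = 199.9 / 32.00 = 6.247 mol
n/ν → C6H13OH: 0.5130, O2: 0.6941; C6H13OH is limiting.
O2 consumed = (9/1) × 0.5130 = 4.617 mol
O2 remaining = 6.247 − 4.617 = 1.630 mol
mass = 1.630 × 32.00 = 52.16 g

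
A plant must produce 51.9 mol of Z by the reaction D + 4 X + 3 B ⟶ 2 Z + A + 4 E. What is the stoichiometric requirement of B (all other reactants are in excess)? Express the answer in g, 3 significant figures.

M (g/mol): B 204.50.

15900 g

n(Z) = 51.90 mol
n(B) = (3/2) × 51.90 = 77.85 mol
mass = 77.85 × 204.50 = 15920 g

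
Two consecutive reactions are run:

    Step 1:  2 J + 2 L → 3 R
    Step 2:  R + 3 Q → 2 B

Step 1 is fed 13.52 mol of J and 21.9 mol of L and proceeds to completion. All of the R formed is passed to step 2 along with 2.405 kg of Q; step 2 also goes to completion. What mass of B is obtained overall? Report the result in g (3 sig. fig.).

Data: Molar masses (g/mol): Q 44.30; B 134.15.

Step 1:
n(J) = 13.52 mol
n(L) = 21.90 mol
n/ν for J = 13.52/2 = 6.760
n/ν for L = 21.90/2 = 10.95
Smallest n/ν is J → limiting reagent.
n(R) produced = (3/2) × 13.52 = 20.28 mol
Step 2:
n(R) available = 20.28 mol
n(Q) = 2.405×1000 / 44.30 = 54.29 mol
n/ν for R = 20.28/1 = 20.28
n/ν for Q = 54.29/3 = 18.10
Smallest n/ν is Q → limiting reagent.
n(B) = (2/3) × 54.29 = 36.19 mol
mass = 36.19 × 134.15 = 4855 g

4860 g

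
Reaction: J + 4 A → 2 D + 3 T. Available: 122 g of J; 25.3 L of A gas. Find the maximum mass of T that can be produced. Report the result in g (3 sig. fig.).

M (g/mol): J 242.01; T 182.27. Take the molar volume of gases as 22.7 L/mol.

n(J) = 122.0 / 242.01 = 0.5041 mol
n(A) = 25.30 / 22.7 = 1.115 mol
n/ν for J = 0.5041/1 = 0.5041
n/ν for A = 1.115/4 = 0.2788
Smallest n/ν is A → limiting reagent.
n(T) = (3/4) × 1.115 = 0.8363 mol
mass = 0.8363 × 182.27 = 152.4 g

152 g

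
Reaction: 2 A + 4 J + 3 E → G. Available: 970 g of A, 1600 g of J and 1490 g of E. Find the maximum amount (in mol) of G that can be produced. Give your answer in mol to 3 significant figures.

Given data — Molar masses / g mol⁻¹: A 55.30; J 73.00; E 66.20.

5.48 mol

n(A) = 970.0 / 55.30 = 17.54 mol
n(J) = 1600 / 73.00 = 21.92 mol
n(E) = 1490 / 66.20 = 22.51 mol
n/ν for A = 17.54/2 = 8.770
n/ν for J = 21.92/4 = 5.480
n/ν for E = 22.51/3 = 7.503
Smallest n/ν is J → limiting reagent.
n(G) = (1/4) × 21.92 = 5.480 mol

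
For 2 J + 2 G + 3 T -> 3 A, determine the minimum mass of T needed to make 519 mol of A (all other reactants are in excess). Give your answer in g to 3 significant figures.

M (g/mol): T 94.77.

n(A) = 519.0 mol
n(T) = (3/3) × 519.0 = 519.0 mol
mass = 519.0 × 94.77 = 49190 g

49200 g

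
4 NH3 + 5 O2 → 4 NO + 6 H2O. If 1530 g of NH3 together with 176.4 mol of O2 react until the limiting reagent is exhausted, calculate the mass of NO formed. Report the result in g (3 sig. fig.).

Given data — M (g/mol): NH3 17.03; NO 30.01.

n(NH3) = 1530 / 17.03 = 89.84 mol
n(O2) = 176.4 mol
n/ν → NH3: 22.46, O2: 35.28; NH3 is limiting.
n(NO) = (4/4) × 89.84 = 89.84 mol
mass = 89.84 × 30.01 = 2696 g

2700 g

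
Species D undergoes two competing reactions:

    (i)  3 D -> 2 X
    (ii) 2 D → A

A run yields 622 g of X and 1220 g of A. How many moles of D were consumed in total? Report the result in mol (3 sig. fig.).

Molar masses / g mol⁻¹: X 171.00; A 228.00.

16.2 mol

n(X) = 622 / 171.00 = 3.637 mol
n(A) = 1220 / 228.00 = 5.351 mol
n(D) via (i) = (3/2)×3.637 = 5.456 mol
n(D) via (ii) = (2/1)×5.351 = 10.70 mol
total n(D) = 5.456 + 10.70 = 16.16 mol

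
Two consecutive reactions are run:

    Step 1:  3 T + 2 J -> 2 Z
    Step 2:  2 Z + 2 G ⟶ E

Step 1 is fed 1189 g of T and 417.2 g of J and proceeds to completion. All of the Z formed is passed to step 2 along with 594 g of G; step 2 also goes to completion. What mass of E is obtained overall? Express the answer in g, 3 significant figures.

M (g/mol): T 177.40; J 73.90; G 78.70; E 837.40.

Step 1:
n(T) = 1189 / 177.40 = 6.702 mol
n(J) = 417.2 / 73.90 = 5.645 mol
n/ν → T: 2.234, J: 2.823; T is limiting.
n(Z) produced = (2/3) × 6.702 = 4.468 mol
Step 2:
n(Z) available = 4.468 mol
n(G) = 594.0 / 78.70 = 7.548 mol
n/ν → Z: 2.234, G: 3.774; Z is limiting.
n(E) = (1/2) × 4.468 = 2.234 mol
mass = 2.234 × 837.40 = 1871 g

1870 g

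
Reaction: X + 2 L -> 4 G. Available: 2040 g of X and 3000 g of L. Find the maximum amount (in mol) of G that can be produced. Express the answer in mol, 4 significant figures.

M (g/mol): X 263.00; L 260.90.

n(X) = 2040 / 263.00 = 7.757 mol
n(L) = 3000 / 260.90 = 11.50 mol
n/ν → X: 7.757, L: 5.750; L is limiting.
n(G) = (4/2) × 11.50 = 23.00 mol

23.00 mol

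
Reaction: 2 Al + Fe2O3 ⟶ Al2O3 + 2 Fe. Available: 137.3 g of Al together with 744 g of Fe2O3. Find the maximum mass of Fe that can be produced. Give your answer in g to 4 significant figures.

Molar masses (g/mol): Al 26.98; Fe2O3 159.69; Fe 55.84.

n(Al) = 137.3 / 26.98 = 5.089 mol
n(Fe2O3) = 744.0 / 159.69 = 4.659 mol
n/ν for Al = 5.089/2 = 2.545
n/ν for Fe2O3 = 4.659/1 = 4.659
Smallest n/ν is Al → limiting reagent.
n(Fe) = (2/2) × 5.089 = 5.089 mol
mass = 5.089 × 55.84 = 284.2 g

284.2 g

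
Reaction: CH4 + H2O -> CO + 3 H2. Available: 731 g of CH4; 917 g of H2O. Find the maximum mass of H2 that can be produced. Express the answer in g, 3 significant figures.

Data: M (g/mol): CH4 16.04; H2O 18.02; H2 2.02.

276 g

n(CH4) = 731.0 / 16.04 = 45.57 mol
n(H2O) = 917.0 / 18.02 = 50.89 mol
n/ν → CH4: 45.57, H2O: 50.89; CH4 is limiting.
n(H2) = (3/1) × 45.57 = 136.7 mol
mass = 136.7 × 2.02 = 276.1 g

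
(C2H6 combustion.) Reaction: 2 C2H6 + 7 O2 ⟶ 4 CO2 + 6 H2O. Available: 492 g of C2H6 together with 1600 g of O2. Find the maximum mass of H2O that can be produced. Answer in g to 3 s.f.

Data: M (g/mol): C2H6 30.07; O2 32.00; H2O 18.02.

n(C2H6) = 492.0 / 30.07 = 16.36 mol
n(O2) = 1600 / 32.00 = 50.00 mol
n/ν → C2H6: 8.180, O2: 7.143; O2 is limiting.
n(H2O) = (6/7) × 50.00 = 42.86 mol
mass = 42.86 × 18.02 = 772.3 g

772 g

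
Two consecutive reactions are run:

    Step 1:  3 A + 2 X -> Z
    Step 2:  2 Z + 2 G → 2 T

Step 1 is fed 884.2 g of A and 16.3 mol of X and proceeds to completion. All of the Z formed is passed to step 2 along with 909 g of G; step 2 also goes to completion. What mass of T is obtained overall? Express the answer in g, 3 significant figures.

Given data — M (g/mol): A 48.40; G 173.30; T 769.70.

Step 1:
n(A) = 884.2 / 48.40 = 18.27 mol
n(X) = 16.30 mol
n/ν for A = 18.27/3 = 6.090
n/ν for X = 16.30/2 = 8.150
Smallest n/ν is A → limiting reagent.
n(Z) produced = (1/3) × 18.27 = 6.090 mol
Step 2:
n(Z) available = 6.090 mol
n(G) = 909.0 / 173.30 = 5.245 mol
n/ν for Z = 6.090/2 = 3.045
n/ν for G = 5.245/2 = 2.623
Smallest n/ν is G → limiting reagent.
n(T) = (2/2) × 5.245 = 5.245 mol
mass = 5.245 × 769.70 = 4037 g

4040 g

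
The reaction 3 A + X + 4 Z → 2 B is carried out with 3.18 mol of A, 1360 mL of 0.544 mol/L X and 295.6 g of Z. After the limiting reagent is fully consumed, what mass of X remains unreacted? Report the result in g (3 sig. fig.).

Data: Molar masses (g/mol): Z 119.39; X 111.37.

13.5 g

n(A) = 3.180 mol
n(X) = 0.544 × 1360/1000 = 0.7398 mol
n(Z) = 295.6 / 119.39 = 2.476 mol
n/ν for A = 3.180/3 = 1.060
n/ν for X = 0.7398/1 = 0.7398
n/ν for Z = 2.476/4 = 0.6190
Smallest n/ν is Z → limiting reagent.
X consumed = (1/4) × 2.476 = 0.6190 mol
X remaining = 0.7398 − 0.6190 = 0.1208 mol
mass = 0.1208 × 111.37 = 13.45 g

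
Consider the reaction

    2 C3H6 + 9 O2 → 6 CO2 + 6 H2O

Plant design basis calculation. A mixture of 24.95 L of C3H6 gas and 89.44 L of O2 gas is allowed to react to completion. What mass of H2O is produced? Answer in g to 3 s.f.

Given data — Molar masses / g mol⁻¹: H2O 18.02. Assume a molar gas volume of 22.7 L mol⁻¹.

n(C3H6) = 24.95 / 22.7 = 1.099 mol
n(O2) = 89.44 / 22.7 = 3.940 mol
n/ν for C3H6 = 1.099/2 = 0.5495
n/ν for O2 = 3.940/9 = 0.4378
Smallest n/ν is O2 → limiting reagent.
n(H2O) = (6/9) × 3.940 = 2.627 mol
mass = 2.627 × 18.02 = 47.34 g

47.3 g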